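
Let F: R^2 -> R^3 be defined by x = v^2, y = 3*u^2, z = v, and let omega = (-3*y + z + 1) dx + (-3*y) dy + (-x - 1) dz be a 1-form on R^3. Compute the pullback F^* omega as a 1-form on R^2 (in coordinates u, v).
F^* omega = (-54*u^3) du + (-18*u^2*v + v^2 + 2*v - 1) dv

Using F^*(f dg) = (f ∘ F) d(g ∘ F), substitute each coordinate x_i by F_i(u, v) in f_i, and replace dx_i by d F_i = (∂F_i/∂u) du + (∂F_i/∂v) dv.
  For the x component: f_1(F) = -9*u^2 + v + 1; d F_1 = (0) du + (2*v) dv
  For the y component: f_2(F) = -9*u^2; d F_2 = (6*u) du + (0) dv
  For the z component: f_3(F) = -v^2 - 1; d F_3 = (0) du + (1) dv
Combining and collecting du, dv coefficients:
  coeff of du: -54*u^3
  coeff of dv: -18*u^2*v + v^2 + 2*v - 1
F^* omega = (-54*u^3) du + (-18*u^2*v + v^2 + 2*v - 1) dv.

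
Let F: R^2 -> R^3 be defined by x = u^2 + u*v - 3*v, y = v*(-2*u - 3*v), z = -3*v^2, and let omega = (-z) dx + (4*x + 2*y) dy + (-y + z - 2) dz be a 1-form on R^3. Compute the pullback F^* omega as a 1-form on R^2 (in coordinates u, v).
F^* omega = (v*(-8*u^2 + 6*u*v + 15*v^2 + 24*v)) du + (-8*u^3 - 24*u^2*v + 3*u*v^2 + 24*u*v + 36*v^3 + 63*v^2 + 12*v) dv

Using F^*(f dg) = (f ∘ F) d(g ∘ F), substitute each coordinate x_i by F_i(u, v) in f_i, and replace dx_i by d F_i = (∂F_i/∂u) du + (∂F_i/∂v) dv.
  For the x component: f_1(F) = 3*v^2; d F_1 = (2*u + v) du + (u - 3) dv
  For the y component: f_2(F) = 4*u^2 - 6*v^2 - 12*v; d F_2 = (-2*v) du + (-2*u - 6*v) dv
  For the z component: f_3(F) = 2*u*v - 2; d F_3 = (0) du + (-6*v) dv
Combining and collecting du, dv coefficients:
  coeff of du: v*(-8*u^2 + 6*u*v + 15*v^2 + 24*v)
  coeff of dv: -8*u^3 - 24*u^2*v + 3*u*v^2 + 24*u*v + 36*v^3 + 63*v^2 + 12*v
F^* omega = (v*(-8*u^2 + 6*u*v + 15*v^2 + 24*v)) du + (-8*u^3 - 24*u^2*v + 3*u*v^2 + 24*u*v + 36*v^3 + 63*v^2 + 12*v) dv.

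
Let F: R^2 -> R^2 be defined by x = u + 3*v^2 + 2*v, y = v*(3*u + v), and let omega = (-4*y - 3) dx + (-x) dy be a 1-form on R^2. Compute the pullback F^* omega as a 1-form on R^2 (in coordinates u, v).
F^* omega = (-15*u*v - 9*v^3 - 10*v^2 - 3) du + (-3*u^2 - 81*u*v^2 - 32*u*v - 30*v^3 - 12*v^2 - 18*v - 6) dv

Using F^*(f dg) = (f ∘ F) d(g ∘ F), substitute each coordinate x_i by F_i(u, v) in f_i, and replace dx_i by d F_i = (∂F_i/∂u) du + (∂F_i/∂v) dv.
  For the x component: f_1(F) = -12*u*v - 4*v^2 - 3; d F_1 = (1) du + (6*v + 2) dv
  For the y component: f_2(F) = -u - 3*v^2 - 2*v; d F_2 = (3*v) du + (3*u + 2*v) dv
Combining and collecting du, dv coefficients:
  coeff of du: -15*u*v - 9*v^3 - 10*v^2 - 3
  coeff of dv: -3*u^2 - 81*u*v^2 - 32*u*v - 30*v^3 - 12*v^2 - 18*v - 6
F^* omega = (-15*u*v - 9*v^3 - 10*v^2 - 3) du + (-3*u^2 - 81*u*v^2 - 32*u*v - 30*v^3 - 12*v^2 - 18*v - 6) dv.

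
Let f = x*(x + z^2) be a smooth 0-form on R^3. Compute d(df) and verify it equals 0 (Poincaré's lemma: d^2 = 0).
d(df) = 0

Step 1: df = sum_i (∂f/∂x_i) dx_i = (2*x + z^2) dx + (0) dy + (2*x*z) dz.
Step 2: Apply d again. Using the 1-form formula, the coefficient of dx ∧ dy in d(df) is ∂^2 f/∂x ∂y - ∂^2 f/∂y ∂x = (0) - (0) = 0 (equality of mixed partials for smooth f).
Similarly for dx ∧ dz and dy ∧ dz — all coefficients vanish. So d(df) = 0.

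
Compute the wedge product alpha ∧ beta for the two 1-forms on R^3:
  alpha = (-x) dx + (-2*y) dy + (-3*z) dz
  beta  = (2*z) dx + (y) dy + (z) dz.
alpha ∧ beta = (y*(-x + 4*z)) dx ∧ dy + (z*(-x + 6*z)) dx ∧ dz + (y*z) dy ∧ dz

Distribute the wedge, using dx_i ∧ dx_j = -dx_j ∧ dx_i and dx_i ∧ dx_i = 0. For each pair (i, j) with i < j, the coefficient of dx_i ∧ dx_j in alpha ∧ beta is (alpha_i * beta_j - alpha_j * beta_i). Collecting: alpha ∧ beta = (y*(-x + 4*z)) dx ∧ dy + (z*(-x + 6*z)) dx ∧ dz + (y*z) dy ∧ dz.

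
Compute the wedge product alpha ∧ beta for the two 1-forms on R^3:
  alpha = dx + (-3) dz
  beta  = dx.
alpha ∧ beta = (3) dx ∧ dz

Distribute the wedge, using dx_i ∧ dx_j = -dx_j ∧ dx_i and dx_i ∧ dx_i = 0. For each pair (i, j) with i < j, the coefficient of dx_i ∧ dx_j in alpha ∧ beta is (alpha_i * beta_j - alpha_j * beta_i). Collecting: alpha ∧ beta = (3) dx ∧ dz.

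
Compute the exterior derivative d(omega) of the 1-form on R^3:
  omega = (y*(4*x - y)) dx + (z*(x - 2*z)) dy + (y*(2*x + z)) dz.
d(omega) = (-4*x + 2*y + z) dx ∧ dy + (2*y) dx ∧ dz + (x + 5*z) dy ∧ dz

For a 1-form omega = sum_i f_i dx_i, the exterior derivative is
  d(omega) = sum_{i < j} (∂f_j/∂x_i - ∂f_i/∂x_j) dx_i ∧ dx_j.
  coefficient of dx ∧ dy: ∂f_2/∂x - ∂f_1/∂y = ∂(z*(x - 2*z))/∂x - ∂(y*(4*x - y))/∂y = -4*x + 2*y + z
  coefficient of dx ∧ dz: ∂f_3/∂x - ∂f_1/∂z = ∂(y*(2*x + z))/∂x - ∂(y*(4*x - y))/∂z = 2*y
  coefficient of dy ∧ dz: ∂f_3/∂y - ∂f_2/∂z = ∂(y*(2*x + z))/∂y - ∂(z*(x - 2*z))/∂z = x + 5*z
Assembling: d(omega) = (-4*x + 2*y + z) dx ∧ dy + (2*y) dx ∧ dz + (x + 5*z) dy ∧ dz.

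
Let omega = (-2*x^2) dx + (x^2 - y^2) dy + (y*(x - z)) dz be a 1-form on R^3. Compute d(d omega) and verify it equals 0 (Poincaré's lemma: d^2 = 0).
d(d omega) = 0

Step 1: d omega = sum_{i<j} (∂f_j/∂x_i - ∂f_i/∂x_j) dx_i ∧ dx_j:
  coeff of dx ∧ dy: 2*x
  coeff of dx ∧ dz: y
  coeff of dy ∧ dz: x - z
Step 2: Apply d again to each 2-form coefficient. The only possible 3-form in R^3 is dx ∧ dy ∧ dz, with coefficient
  ∂(coeff of dy∧dz)/∂x - ∂(coeff of dx∧dz)/∂y + ∂(coeff of dx∧dy)/∂z
  = ∂/∂x (x - z) - ∂/∂y (y) + ∂/∂z (2*x).
Each of these terms simplifies to sums of mixed partials that cancel in pairs. The result is 0 (by equality of mixed partials for smooth functions — Schwarz / Clairaut).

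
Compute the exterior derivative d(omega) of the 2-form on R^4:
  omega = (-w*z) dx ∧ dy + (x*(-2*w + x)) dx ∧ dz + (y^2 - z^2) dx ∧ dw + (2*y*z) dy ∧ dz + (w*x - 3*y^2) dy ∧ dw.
d(omega) = (-w) dx ∧ dy ∧ dz + (w - 2*y - z) dx ∧ dy ∧ dw + (-2*x + 2*z) dx ∧ dz ∧ dw

For a 2-form omega = sum_{i<j} g_{ij} dx_i ∧ dx_j, the exterior derivative is
  d(omega) = sum_{i<j} d(g_{ij}) ∧ dx_i ∧ dx_j = sum_{i<j, k} (∂g_{ij}/∂x_k) dx_k ∧ dx_i ∧ dx_j.
Expand each term, using dx_k ∧ dx_i ∧ dx_j = sgn(permutation) dx_{(a)} ∧ dx_{(b)} ∧ dx_{(c)} with (a < b < c) sorted:
  d(-w*z) includes (∂/∂z)(-w*z) dz = (-w) dz, which multiplied by dx ∧ dy gives (-w) dx ∧ dy ∧ dz
  d(-w*z) includes (∂/∂w)(-w*z) dw = (-z) dw, which multiplied by dx ∧ dy gives (-z) dx ∧ dy ∧ dw
  d(x*(-2*w + x)) includes (∂/∂w)(x*(-2*w + x)) dw = (-2*x) dw, which multiplied by dx ∧ dz gives (-2*x) dx ∧ dz ∧ dw
  d(y^2 - z^2) includes (∂/∂y)(y^2 - z^2) dy = (2*y) dy, which multiplied by dx ∧ dw gives (-2*y) dx ∧ dy ∧ dw
  d(y^2 - z^2) includes (∂/∂z)(y^2 - z^2) dz = (-2*z) dz, which multiplied by dx ∧ dw gives (2*z) dx ∧ dz ∧ dw
  d(w*x - 3*y^2) includes (∂/∂x)(w*x - 3*y^2) dx = (w) dx, which multiplied by dy ∧ dw gives (w) dx ∧ dy ∧ dw
Collecting like 3-forms: d(omega) = (-w) dx ∧ dy ∧ dz + (w - 2*y - z) dx ∧ dy ∧ dw + (-2*x + 2*z) dx ∧ dz ∧ dw.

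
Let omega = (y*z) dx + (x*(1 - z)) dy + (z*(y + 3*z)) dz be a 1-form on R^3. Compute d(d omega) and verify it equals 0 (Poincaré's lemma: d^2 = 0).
d(d omega) = 0

Step 1: d omega = sum_{i<j} (∂f_j/∂x_i - ∂f_i/∂x_j) dx_i ∧ dx_j:
  coeff of dx ∧ dy: 1 - 2*z
  coeff of dx ∧ dz: -y
  coeff of dy ∧ dz: x + z
Step 2: Apply d again to each 2-form coefficient. The only possible 3-form in R^3 is dx ∧ dy ∧ dz, with coefficient
  ∂(coeff of dy∧dz)/∂x - ∂(coeff of dx∧dz)/∂y + ∂(coeff of dx∧dy)/∂z
  = ∂/∂x (x + z) - ∂/∂y (-y) + ∂/∂z (1 - 2*z).
Each of these terms simplifies to sums of mixed partials that cancel in pairs. The result is 0 (by equality of mixed partials for smooth functions — Schwarz / Clairaut).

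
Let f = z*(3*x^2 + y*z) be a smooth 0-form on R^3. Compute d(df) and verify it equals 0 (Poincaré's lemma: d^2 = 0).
d(df) = 0

Step 1: df = sum_i (∂f/∂x_i) dx_i = (6*x*z) dx + (z^2) dy + (3*x^2 + 2*y*z) dz.
Step 2: Apply d again. Using the 1-form formula, the coefficient of dx ∧ dy in d(df) is ∂^2 f/∂x ∂y - ∂^2 f/∂y ∂x = (0) - (0) = 0 (equality of mixed partials for smooth f).
Similarly for dx ∧ dz and dy ∧ dz — all coefficients vanish. So d(df) = 0.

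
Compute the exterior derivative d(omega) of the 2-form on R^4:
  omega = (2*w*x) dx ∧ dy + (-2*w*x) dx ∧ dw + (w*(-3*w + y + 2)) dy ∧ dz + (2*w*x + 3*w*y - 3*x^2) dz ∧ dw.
d(omega) = (2*x) dx ∧ dy ∧ dw + (-3*w + y + 2) dy ∧ dz ∧ dw + (2*w - 6*x) dx ∧ dz ∧ dw

For a 2-form omega = sum_{i<j} g_{ij} dx_i ∧ dx_j, the exterior derivative is
  d(omega) = sum_{i<j} d(g_{ij}) ∧ dx_i ∧ dx_j = sum_{i<j, k} (∂g_{ij}/∂x_k) dx_k ∧ dx_i ∧ dx_j.
Expand each term, using dx_k ∧ dx_i ∧ dx_j = sgn(permutation) dx_{(a)} ∧ dx_{(b)} ∧ dx_{(c)} with (a < b < c) sorted:
  d(2*w*x) includes (∂/∂w)(2*w*x) dw = (2*x) dw, which multiplied by dx ∧ dy gives (2*x) dx ∧ dy ∧ dw
  d(w*(-3*w + y + 2)) includes (∂/∂w)(w*(-3*w + y + 2)) dw = (-6*w + y + 2) dw, which multiplied by dy ∧ dz gives (-6*w + y + 2) dy ∧ dz ∧ dw
  d(2*w*x + 3*w*y - 3*x^2) includes (∂/∂x)(2*w*x + 3*w*y - 3*x^2) dx = (2*w - 6*x) dx, which multiplied by dz ∧ dw gives (2*w - 6*x) dx ∧ dz ∧ dw
  d(2*w*x + 3*w*y - 3*x^2) includes (∂/∂y)(2*w*x + 3*w*y - 3*x^2) dy = (3*w) dy, which multiplied by dz ∧ dw gives (3*w) dy ∧ dz ∧ dw
Collecting like 3-forms: d(omega) = (2*x) dx ∧ dy ∧ dw + (-3*w + y + 2) dy ∧ dz ∧ dw + (2*w - 6*x) dx ∧ dz ∧ dw.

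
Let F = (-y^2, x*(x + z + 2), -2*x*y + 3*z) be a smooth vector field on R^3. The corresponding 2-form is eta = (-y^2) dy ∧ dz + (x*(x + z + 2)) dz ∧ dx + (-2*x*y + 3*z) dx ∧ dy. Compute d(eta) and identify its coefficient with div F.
d(eta) = (3) dx ∧ dy ∧ dz; div F = 3

For a 2-form in R^3 of the form above, applying d gives a 3-form with coefficient ∂P/∂x + ∂Q/∂y + ∂R/∂z:
  ∂P/∂x = 0
  ∂Q/∂y = 0
  ∂R/∂z = 3
Sum = 3, which is exactly div F.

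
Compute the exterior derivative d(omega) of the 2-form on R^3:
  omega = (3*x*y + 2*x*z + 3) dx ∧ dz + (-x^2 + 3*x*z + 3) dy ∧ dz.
d(omega) = (-5*x + 3*z) dx ∧ dy ∧ dz

For a 2-form omega = sum_{i<j} g_{ij} dx_i ∧ dx_j, the exterior derivative is
  d(omega) = sum_{i<j} d(g_{ij}) ∧ dx_i ∧ dx_j = sum_{i<j, k} (∂g_{ij}/∂x_k) dx_k ∧ dx_i ∧ dx_j.
Expand each term, using dx_k ∧ dx_i ∧ dx_j = sgn(permutation) dx_{(a)} ∧ dx_{(b)} ∧ dx_{(c)} with (a < b < c) sorted:
  d(3*x*y + 2*x*z + 3) includes (∂/∂y)(3*x*y + 2*x*z + 3) dy = (3*x) dy, which multiplied by dx ∧ dz gives (-3*x) dx ∧ dy ∧ dz
  d(-x^2 + 3*x*z + 3) includes (∂/∂x)(-x^2 + 3*x*z + 3) dx = (-2*x + 3*z) dx, which multiplied by dy ∧ dz gives (-2*x + 3*z) dx ∧ dy ∧ dz
Collecting like 3-forms: d(omega) = (-5*x + 3*z) dx ∧ dy ∧ dz.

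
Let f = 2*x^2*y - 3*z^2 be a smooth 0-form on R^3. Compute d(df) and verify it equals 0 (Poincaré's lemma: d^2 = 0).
d(df) = 0

Step 1: df = sum_i (∂f/∂x_i) dx_i = (4*x*y) dx + (2*x^2) dy + (-6*z) dz.
Step 2: Apply d again. Using the 1-form formula, the coefficient of dx ∧ dy in d(df) is ∂^2 f/∂x ∂y - ∂^2 f/∂y ∂x = (4*x) - (4*x) = 0 (equality of mixed partials for smooth f).
Similarly for dx ∧ dz and dy ∧ dz — all coefficients vanish. So d(df) = 0.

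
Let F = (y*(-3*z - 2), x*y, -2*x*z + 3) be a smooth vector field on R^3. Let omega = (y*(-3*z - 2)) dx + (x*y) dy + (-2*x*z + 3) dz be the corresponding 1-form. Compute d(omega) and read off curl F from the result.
d(omega) = (0) dy ∧ dz + (-3*y + 2*z) dz ∧ dx + (y + 3*z + 2) dx ∧ dy; curl F = (0, -3*y + 2*z, y + 3*z + 2)

d omega = sum_{i<j} (∂f_j/∂x_i - ∂f_i/∂x_j) dx_i ∧ dx_j. Under the identification (dy ∧ dz, dz ∧ dx, dx ∧ dy) ↔ (e_x, e_y, e_z), the coefficients are exactly the components of curl F. Compute:
  ∂R/∂y - ∂Q/∂z = (0) - (0) = 0
  ∂P/∂z - ∂R/∂x = (-3*y) - (-2*z) = -3*y + 2*z
  ∂Q/∂x - ∂P/∂y = (y) - (-3*z - 2) = y + 3*z + 2.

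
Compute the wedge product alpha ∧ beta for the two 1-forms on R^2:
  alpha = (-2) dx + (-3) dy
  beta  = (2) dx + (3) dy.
alpha ∧ beta = 0

Distribute the wedge, using dx_i ∧ dx_j = -dx_j ∧ dx_i and dx_i ∧ dx_i = 0. For each pair (i, j) with i < j, the coefficient of dx_i ∧ dx_j in alpha ∧ beta is (alpha_i * beta_j - alpha_j * beta_i). Collecting: alpha ∧ beta = 0.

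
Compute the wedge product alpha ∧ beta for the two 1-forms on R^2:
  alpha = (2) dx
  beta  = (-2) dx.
alpha ∧ beta = 0

Distribute the wedge, using dx_i ∧ dx_j = -dx_j ∧ dx_i and dx_i ∧ dx_i = 0. For each pair (i, j) with i < j, the coefficient of dx_i ∧ dx_j in alpha ∧ beta is (alpha_i * beta_j - alpha_j * beta_i). Collecting: alpha ∧ beta = 0.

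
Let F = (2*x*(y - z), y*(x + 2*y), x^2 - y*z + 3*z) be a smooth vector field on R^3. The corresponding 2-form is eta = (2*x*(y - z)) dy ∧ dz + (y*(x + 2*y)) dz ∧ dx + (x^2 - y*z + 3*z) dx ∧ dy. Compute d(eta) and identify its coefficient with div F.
d(eta) = (x + 5*y - 2*z + 3) dx ∧ dy ∧ dz; div F = x + 5*y - 2*z + 3

For a 2-form in R^3 of the form above, applying d gives a 3-form with coefficient ∂P/∂x + ∂Q/∂y + ∂R/∂z:
  ∂P/∂x = 2*y - 2*z
  ∂Q/∂y = x + 4*y
  ∂R/∂z = 3 - y
Sum = x + 5*y - 2*z + 3, which is exactly div F.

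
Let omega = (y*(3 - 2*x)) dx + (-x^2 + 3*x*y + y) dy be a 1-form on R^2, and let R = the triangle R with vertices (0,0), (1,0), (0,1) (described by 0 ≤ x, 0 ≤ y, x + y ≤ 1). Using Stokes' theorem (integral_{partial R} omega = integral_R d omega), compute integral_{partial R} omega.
integral_(partial R) omega = -1

Stokes: integral_partial_R omega = integral_R d omega with d omega = (∂Q/∂x - ∂P/∂y) dx ∧ dy.
  ∂Q/∂x = -2*x + 3*y
  ∂P/∂y = 3 - 2*x
  integrand = ∂Q/∂x - ∂P/∂y = 3*y - 3.
Integrating over R: integral_0^1 integral_0^{1-x} (3*y - 3) dy dx = -1.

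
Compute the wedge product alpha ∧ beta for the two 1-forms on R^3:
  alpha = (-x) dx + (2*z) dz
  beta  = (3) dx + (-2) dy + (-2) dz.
alpha ∧ beta = (2*x) dx ∧ dy + (2*x - 6*z) dx ∧ dz + (4*z) dy ∧ dz

Distribute the wedge, using dx_i ∧ dx_j = -dx_j ∧ dx_i and dx_i ∧ dx_i = 0. For each pair (i, j) with i < j, the coefficient of dx_i ∧ dx_j in alpha ∧ beta is (alpha_i * beta_j - alpha_j * beta_i). Collecting: alpha ∧ beta = (2*x) dx ∧ dy + (2*x - 6*z) dx ∧ dz + (4*z) dy ∧ dz.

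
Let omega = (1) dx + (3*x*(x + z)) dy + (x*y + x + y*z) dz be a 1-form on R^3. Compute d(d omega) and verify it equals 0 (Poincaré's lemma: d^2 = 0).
d(d omega) = 0

Step 1: d omega = sum_{i<j} (∂f_j/∂x_i - ∂f_i/∂x_j) dx_i ∧ dx_j:
  coeff of dx ∧ dy: 6*x + 3*z
  coeff of dx ∧ dz: y + 1
  coeff of dy ∧ dz: -2*x + z
Step 2: Apply d again to each 2-form coefficient. The only possible 3-form in R^3 is dx ∧ dy ∧ dz, with coefficient
  ∂(coeff of dy∧dz)/∂x - ∂(coeff of dx∧dz)/∂y + ∂(coeff of dx∧dy)/∂z
  = ∂/∂x (-2*x + z) - ∂/∂y (y + 1) + ∂/∂z (6*x + 3*z).
Each of these terms simplifies to sums of mixed partials that cancel in pairs. The result is 0 (by equality of mixed partials for smooth functions — Schwarz / Clairaut).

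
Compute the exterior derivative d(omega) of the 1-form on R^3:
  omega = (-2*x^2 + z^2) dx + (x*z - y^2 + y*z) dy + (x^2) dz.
d(omega) = (z) dx ∧ dy + (2*x - 2*z) dx ∧ dz + (-x - y) dy ∧ dz

For a 1-form omega = sum_i f_i dx_i, the exterior derivative is
  d(omega) = sum_{i < j} (∂f_j/∂x_i - ∂f_i/∂x_j) dx_i ∧ dx_j.
  coefficient of dx ∧ dy: ∂f_2/∂x - ∂f_1/∂y = ∂(x*z - y^2 + y*z)/∂x - ∂(-2*x^2 + z^2)/∂y = z
  coefficient of dx ∧ dz: ∂f_3/∂x - ∂f_1/∂z = ∂(x^2)/∂x - ∂(-2*x^2 + z^2)/∂z = 2*x - 2*z
  coefficient of dy ∧ dz: ∂f_3/∂y - ∂f_2/∂z = ∂(x^2)/∂y - ∂(x*z - y^2 + y*z)/∂z = -x - y
Assembling: d(omega) = (z) dx ∧ dy + (2*x - 2*z) dx ∧ dz + (-x - y) dy ∧ dz.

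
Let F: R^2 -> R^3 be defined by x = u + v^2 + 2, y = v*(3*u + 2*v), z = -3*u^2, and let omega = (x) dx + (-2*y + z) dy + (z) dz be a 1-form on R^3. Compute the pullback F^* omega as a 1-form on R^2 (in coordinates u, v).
F^* omega = (18*u^3 - 9*u^2*v - 18*u*v^2 + u - 12*v^3 + v^2 + 2) du + (-9*u^3 - 30*u^2*v - 36*u*v^2 + 2*u*v - 14*v^3 + 4*v) dv

Using F^*(f dg) = (f ∘ F) d(g ∘ F), substitute each coordinate x_i by F_i(u, v) in f_i, and replace dx_i by d F_i = (∂F_i/∂u) du + (∂F_i/∂v) dv.
  For the x component: f_1(F) = u + v^2 + 2; d F_1 = (1) du + (2*v) dv
  For the y component: f_2(F) = -3*u^2 - 6*u*v - 4*v^2; d F_2 = (3*v) du + (3*u + 4*v) dv
  For the z component: f_3(F) = -3*u^2; d F_3 = (-6*u) du + (0) dv
Combining and collecting du, dv coefficients:
  coeff of du: 18*u^3 - 9*u^2*v - 18*u*v^2 + u - 12*v^3 + v^2 + 2
  coeff of dv: -9*u^3 - 30*u^2*v - 36*u*v^2 + 2*u*v - 14*v^3 + 4*v
F^* omega = (18*u^3 - 9*u^2*v - 18*u*v^2 + u - 12*v^3 + v^2 + 2) du + (-9*u^3 - 30*u^2*v - 36*u*v^2 + 2*u*v - 14*v^3 + 4*v) dv.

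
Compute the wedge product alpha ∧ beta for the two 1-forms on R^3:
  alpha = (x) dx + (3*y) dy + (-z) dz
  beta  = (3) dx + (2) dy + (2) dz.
alpha ∧ beta = (2*x - 9*y) dx ∧ dy + (2*x + 3*z) dx ∧ dz + (6*y + 2*z) dy ∧ dz

Distribute the wedge, using dx_i ∧ dx_j = -dx_j ∧ dx_i and dx_i ∧ dx_i = 0. For each pair (i, j) with i < j, the coefficient of dx_i ∧ dx_j in alpha ∧ beta is (alpha_i * beta_j - alpha_j * beta_i). Collecting: alpha ∧ beta = (2*x - 9*y) dx ∧ dy + (2*x + 3*z) dx ∧ dz + (6*y + 2*z) dy ∧ dz.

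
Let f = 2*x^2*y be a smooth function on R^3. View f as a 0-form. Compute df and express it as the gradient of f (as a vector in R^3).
df = (4*x*y) dx + (2*x^2) dy + (0) dz; grad f = (4*x*y, 2*x^2, 0)

For a 0-form f, d f = (∂f/∂x) dx + (∂f/∂y) dy + (∂f/∂z) dz. The components of the vector representation are exactly the entries of grad f in Cartesian coordinates:
  ∂f/∂x = 4*x*y
  ∂f/∂y = 2*x^2
  ∂f/∂z = 0.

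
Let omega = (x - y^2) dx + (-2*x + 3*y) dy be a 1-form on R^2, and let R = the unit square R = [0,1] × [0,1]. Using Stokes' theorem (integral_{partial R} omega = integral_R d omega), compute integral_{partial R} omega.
integral_(partial R) omega = -1

Stokes: integral_partial_R omega = integral_R d omega with d omega = (∂Q/∂x - ∂P/∂y) dx ∧ dy.
  ∂Q/∂x = -2
  ∂P/∂y = -2*y
  integrand = ∂Q/∂x - ∂P/∂y = 2*y - 2.
Integrating over R: integral_0^1 integral_0^1 (2*y - 2) dx dy = -1.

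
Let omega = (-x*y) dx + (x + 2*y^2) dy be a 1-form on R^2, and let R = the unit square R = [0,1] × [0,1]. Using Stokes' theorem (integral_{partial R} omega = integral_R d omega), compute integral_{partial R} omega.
integral_(partial R) omega = 3/2

Stokes: integral_partial_R omega = integral_R d omega with d omega = (∂Q/∂x - ∂P/∂y) dx ∧ dy.
  ∂Q/∂x = 1
  ∂P/∂y = -x
  integrand = ∂Q/∂x - ∂P/∂y = x + 1.
Integrating over R: integral_0^1 integral_0^1 (x + 1) dx dy = 3/2.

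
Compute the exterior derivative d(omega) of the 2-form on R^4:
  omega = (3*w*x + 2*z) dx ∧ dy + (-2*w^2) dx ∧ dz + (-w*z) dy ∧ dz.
d(omega) = (2) dx ∧ dy ∧ dz + (3*x) dx ∧ dy ∧ dw + (-4*w) dx ∧ dz ∧ dw + (-z) dy ∧ dz ∧ dw

For a 2-form omega = sum_{i<j} g_{ij} dx_i ∧ dx_j, the exterior derivative is
  d(omega) = sum_{i<j} d(g_{ij}) ∧ dx_i ∧ dx_j = sum_{i<j, k} (∂g_{ij}/∂x_k) dx_k ∧ dx_i ∧ dx_j.
Expand each term, using dx_k ∧ dx_i ∧ dx_j = sgn(permutation) dx_{(a)} ∧ dx_{(b)} ∧ dx_{(c)} with (a < b < c) sorted:
  d(3*w*x + 2*z) includes (∂/∂z)(3*w*x + 2*z) dz = (2) dz, which multiplied by dx ∧ dy gives (2) dx ∧ dy ∧ dz
  d(3*w*x + 2*z) includes (∂/∂w)(3*w*x + 2*z) dw = (3*x) dw, which multiplied by dx ∧ dy gives (3*x) dx ∧ dy ∧ dw
  d(-2*w^2) includes (∂/∂w)(-2*w^2) dw = (-4*w) dw, which multiplied by dx ∧ dz gives (-4*w) dx ∧ dz ∧ dw
  d(-w*z) includes (∂/∂w)(-w*z) dw = (-z) dw, which multiplied by dy ∧ dz gives (-z) dy ∧ dz ∧ dw
Collecting like 3-forms: d(omega) = (2) dx ∧ dy ∧ dz + (3*x) dx ∧ dy ∧ dw + (-4*w) dx ∧ dz ∧ dw + (-z) dy ∧ dz ∧ dw.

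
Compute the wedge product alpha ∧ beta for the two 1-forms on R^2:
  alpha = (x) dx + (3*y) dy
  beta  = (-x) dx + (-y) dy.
alpha ∧ beta = (2*x*y) dx ∧ dy

Distribute the wedge, using dx_i ∧ dx_j = -dx_j ∧ dx_i and dx_i ∧ dx_i = 0. For each pair (i, j) with i < j, the coefficient of dx_i ∧ dx_j in alpha ∧ beta is (alpha_i * beta_j - alpha_j * beta_i). Collecting: alpha ∧ beta = (2*x*y) dx ∧ dy.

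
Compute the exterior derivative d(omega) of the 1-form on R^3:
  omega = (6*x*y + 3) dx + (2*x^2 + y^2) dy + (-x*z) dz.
d(omega) = (-2*x) dx ∧ dy + (-z) dx ∧ dz

For a 1-form omega = sum_i f_i dx_i, the exterior derivative is
  d(omega) = sum_{i < j} (∂f_j/∂x_i - ∂f_i/∂x_j) dx_i ∧ dx_j.
  coefficient of dx ∧ dy: ∂f_2/∂x - ∂f_1/∂y = ∂(2*x^2 + y^2)/∂x - ∂(6*x*y + 3)/∂y = -2*x
  coefficient of dx ∧ dz: ∂f_3/∂x - ∂f_1/∂z = ∂(-x*z)/∂x - ∂(6*x*y + 3)/∂z = -z
Assembling: d(omega) = (-2*x) dx ∧ dy + (-z) dx ∧ dz.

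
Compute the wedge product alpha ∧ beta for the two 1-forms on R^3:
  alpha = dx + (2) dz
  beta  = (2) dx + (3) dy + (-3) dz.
alpha ∧ beta = (3) dx ∧ dy + (-7) dx ∧ dz + (-6) dy ∧ dz

Distribute the wedge, using dx_i ∧ dx_j = -dx_j ∧ dx_i and dx_i ∧ dx_i = 0. For each pair (i, j) with i < j, the coefficient of dx_i ∧ dx_j in alpha ∧ beta is (alpha_i * beta_j - alpha_j * beta_i). Collecting: alpha ∧ beta = (3) dx ∧ dy + (-7) dx ∧ dz + (-6) dy ∧ dz.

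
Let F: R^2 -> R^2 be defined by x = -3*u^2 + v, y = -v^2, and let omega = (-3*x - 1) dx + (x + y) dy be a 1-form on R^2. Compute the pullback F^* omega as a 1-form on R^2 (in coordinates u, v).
F^* omega = (6*u*(-9*u^2 + 3*v + 1)) du + (6*u^2*v + 9*u^2 + 2*v^3 - 2*v^2 - 3*v - 1) dv

Using F^*(f dg) = (f ∘ F) d(g ∘ F), substitute each coordinate x_i by F_i(u, v) in f_i, and replace dx_i by d F_i = (∂F_i/∂u) du + (∂F_i/∂v) dv.
  For the x component: f_1(F) = 9*u^2 - 3*v - 1; d F_1 = (-6*u) du + (1) dv
  For the y component: f_2(F) = -3*u^2 - v^2 + v; d F_2 = (0) du + (-2*v) dv
Combining and collecting du, dv coefficients:
  coeff of du: 6*u*(-9*u^2 + 3*v + 1)
  coeff of dv: 6*u^2*v + 9*u^2 + 2*v^3 - 2*v^2 - 3*v - 1
F^* omega = (6*u*(-9*u^2 + 3*v + 1)) du + (6*u^2*v + 9*u^2 + 2*v^3 - 2*v^2 - 3*v - 1) dv.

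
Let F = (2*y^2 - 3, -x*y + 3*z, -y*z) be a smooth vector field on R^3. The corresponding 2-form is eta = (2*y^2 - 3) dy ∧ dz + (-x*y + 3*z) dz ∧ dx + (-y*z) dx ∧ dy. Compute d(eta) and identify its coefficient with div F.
d(eta) = (-x - y) dx ∧ dy ∧ dz; div F = -x - y

For a 2-form in R^3 of the form above, applying d gives a 3-form with coefficient ∂P/∂x + ∂Q/∂y + ∂R/∂z:
  ∂P/∂x = 0
  ∂Q/∂y = -x
  ∂R/∂z = -y
Sum = -x - y, which is exactly div F.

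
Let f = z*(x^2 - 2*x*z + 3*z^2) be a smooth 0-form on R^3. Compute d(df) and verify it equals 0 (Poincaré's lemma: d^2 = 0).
d(df) = 0

Step 1: df = sum_i (∂f/∂x_i) dx_i = (2*z*(x - z)) dx + (0) dy + (x^2 - 4*x*z + 9*z^2) dz.
Step 2: Apply d again. Using the 1-form formula, the coefficient of dx ∧ dy in d(df) is ∂^2 f/∂x ∂y - ∂^2 f/∂y ∂x = (0) - (0) = 0 (equality of mixed partials for smooth f).
Similarly for dx ∧ dz and dy ∧ dz — all coefficients vanish. So d(df) = 0.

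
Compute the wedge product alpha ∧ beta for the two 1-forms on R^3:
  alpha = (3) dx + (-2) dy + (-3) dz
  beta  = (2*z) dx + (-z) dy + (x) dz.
alpha ∧ beta = (z) dx ∧ dy + (3*x + 6*z) dx ∧ dz + (-2*x - 3*z) dy ∧ dz

Distribute the wedge, using dx_i ∧ dx_j = -dx_j ∧ dx_i and dx_i ∧ dx_i = 0. For each pair (i, j) with i < j, the coefficient of dx_i ∧ dx_j in alpha ∧ beta is (alpha_i * beta_j - alpha_j * beta_i). Collecting: alpha ∧ beta = (z) dx ∧ dy + (3*x + 6*z) dx ∧ dz + (-2*x - 3*z) dy ∧ dz.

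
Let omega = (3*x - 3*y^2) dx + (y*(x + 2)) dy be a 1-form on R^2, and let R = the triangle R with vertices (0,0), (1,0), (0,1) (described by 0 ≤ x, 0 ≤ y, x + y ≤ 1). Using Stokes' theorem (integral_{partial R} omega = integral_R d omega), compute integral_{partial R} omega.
integral_(partial R) omega = 7/6

Stokes: integral_partial_R omega = integral_R d omega with d omega = (∂Q/∂x - ∂P/∂y) dx ∧ dy.
  ∂Q/∂x = y
  ∂P/∂y = -6*y
  integrand = ∂Q/∂x - ∂P/∂y = 7*y.
Integrating over R: integral_0^1 integral_0^{1-x} (7*y) dy dx = 7/6.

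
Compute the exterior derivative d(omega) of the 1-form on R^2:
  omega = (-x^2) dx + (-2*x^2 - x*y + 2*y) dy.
d(omega) = (-4*x - y) dx ∧ dy

For a 1-form omega = sum_i f_i dx_i, the exterior derivative is
  d(omega) = sum_{i < j} (∂f_j/∂x_i - ∂f_i/∂x_j) dx_i ∧ dx_j.
  coefficient of dx ∧ dy: ∂f_2/∂x - ∂f_1/∂y = ∂(-2*x^2 - x*y + 2*y)/∂x - ∂(-x^2)/∂y = -4*x - y
Assembling: d(omega) = (-4*x - y) dx ∧ dy.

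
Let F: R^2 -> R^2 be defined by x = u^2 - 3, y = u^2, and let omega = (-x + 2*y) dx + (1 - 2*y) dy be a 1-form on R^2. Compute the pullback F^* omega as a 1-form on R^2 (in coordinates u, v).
F^* omega = (2*u*(4 - u^2)) du

Using F^*(f dg) = (f ∘ F) d(g ∘ F), substitute each coordinate x_i by F_i(u, v) in f_i, and replace dx_i by d F_i = (∂F_i/∂u) du + (∂F_i/∂v) dv.
  For the x component: f_1(F) = u^2 + 3; d F_1 = (2*u) du + (0) dv
  For the y component: f_2(F) = 1 - 2*u^2; d F_2 = (2*u) du + (0) dv
Combining and collecting du, dv coefficients:
  coeff of du: 2*u*(4 - u^2)
  coeff of dv: 0
F^* omega = (2*u*(4 - u^2)) du.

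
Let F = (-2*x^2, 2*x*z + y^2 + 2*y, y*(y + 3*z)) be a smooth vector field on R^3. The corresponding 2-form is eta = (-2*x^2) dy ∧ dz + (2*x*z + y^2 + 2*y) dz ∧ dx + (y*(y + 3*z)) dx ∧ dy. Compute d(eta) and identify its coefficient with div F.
d(eta) = (-4*x + 5*y + 2) dx ∧ dy ∧ dz; div F = -4*x + 5*y + 2

For a 2-form in R^3 of the form above, applying d gives a 3-form with coefficient ∂P/∂x + ∂Q/∂y + ∂R/∂z:
  ∂P/∂x = -4*x
  ∂Q/∂y = 2*y + 2
  ∂R/∂z = 3*y
Sum = -4*x + 5*y + 2, which is exactly div F.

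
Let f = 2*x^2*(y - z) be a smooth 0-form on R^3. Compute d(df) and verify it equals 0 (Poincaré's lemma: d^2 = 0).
d(df) = 0

Step 1: df = sum_i (∂f/∂x_i) dx_i = (4*x*(y - z)) dx + (2*x^2) dy + (-2*x^2) dz.
Step 2: Apply d again. Using the 1-form formula, the coefficient of dx ∧ dy in d(df) is ∂^2 f/∂x ∂y - ∂^2 f/∂y ∂x = (4*x) - (4*x) = 0 (equality of mixed partials for smooth f).
Similarly for dx ∧ dz and dy ∧ dz — all coefficients vanish. So d(df) = 0.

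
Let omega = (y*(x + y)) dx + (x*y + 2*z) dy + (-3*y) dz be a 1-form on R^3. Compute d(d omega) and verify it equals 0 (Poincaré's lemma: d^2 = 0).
d(d omega) = 0

Step 1: d omega = sum_{i<j} (∂f_j/∂x_i - ∂f_i/∂x_j) dx_i ∧ dx_j:
  coeff of dx ∧ dy: -x - y
  coeff of dx ∧ dz: 0
  coeff of dy ∧ dz: -5
Step 2: Apply d again to each 2-form coefficient. The only possible 3-form in R^3 is dx ∧ dy ∧ dz, with coefficient
  ∂(coeff of dy∧dz)/∂x - ∂(coeff of dx∧dz)/∂y + ∂(coeff of dx∧dy)/∂z
  = ∂/∂x (-5) - ∂/∂y (0) + ∂/∂z (-x - y).
Each of these terms simplifies to sums of mixed partials that cancel in pairs. The result is 0 (by equality of mixed partials for smooth functions — Schwarz / Clairaut).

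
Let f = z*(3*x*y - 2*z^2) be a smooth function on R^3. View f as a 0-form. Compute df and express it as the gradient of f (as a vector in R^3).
df = (3*y*z) dx + (3*x*z) dy + (3*x*y - 6*z^2) dz; grad f = (3*y*z, 3*x*z, 3*x*y - 6*z^2)

For a 0-form f, d f = (∂f/∂x) dx + (∂f/∂y) dy + (∂f/∂z) dz. The components of the vector representation are exactly the entries of grad f in Cartesian coordinates:
  ∂f/∂x = 3*y*z
  ∂f/∂y = 3*x*z
  ∂f/∂z = 3*x*y - 6*z^2.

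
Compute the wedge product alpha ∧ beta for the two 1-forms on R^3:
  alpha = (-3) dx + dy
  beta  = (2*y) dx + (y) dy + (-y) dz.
alpha ∧ beta = (-5*y) dx ∧ dy + (3*y) dx ∧ dz + (-y) dy ∧ dz

Distribute the wedge, using dx_i ∧ dx_j = -dx_j ∧ dx_i and dx_i ∧ dx_i = 0. For each pair (i, j) with i < j, the coefficient of dx_i ∧ dx_j in alpha ∧ beta is (alpha_i * beta_j - alpha_j * beta_i). Collecting: alpha ∧ beta = (-5*y) dx ∧ dy + (3*y) dx ∧ dz + (-y) dy ∧ dz.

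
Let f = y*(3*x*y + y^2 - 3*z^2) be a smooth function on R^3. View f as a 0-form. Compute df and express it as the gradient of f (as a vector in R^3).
df = (3*y^2) dx + (6*x*y + 3*y^2 - 3*z^2) dy + (-6*y*z) dz; grad f = (3*y^2, 6*x*y + 3*y^2 - 3*z^2, -6*y*z)

For a 0-form f, d f = (∂f/∂x) dx + (∂f/∂y) dy + (∂f/∂z) dz. The components of the vector representation are exactly the entries of grad f in Cartesian coordinates:
  ∂f/∂x = 3*y^2
  ∂f/∂y = 6*x*y + 3*y^2 - 3*z^2
  ∂f/∂z = -6*y*z.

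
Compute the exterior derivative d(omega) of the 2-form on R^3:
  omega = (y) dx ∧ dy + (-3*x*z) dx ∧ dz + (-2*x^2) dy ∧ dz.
d(omega) = (-4*x) dx ∧ dy ∧ dz

For a 2-form omega = sum_{i<j} g_{ij} dx_i ∧ dx_j, the exterior derivative is
  d(omega) = sum_{i<j} d(g_{ij}) ∧ dx_i ∧ dx_j = sum_{i<j, k} (∂g_{ij}/∂x_k) dx_k ∧ dx_i ∧ dx_j.
Expand each term, using dx_k ∧ dx_i ∧ dx_j = sgn(permutation) dx_{(a)} ∧ dx_{(b)} ∧ dx_{(c)} with (a < b < c) sorted:
  d(-2*x^2) includes (∂/∂x)(-2*x^2) dx = (-4*x) dx, which multiplied by dy ∧ dz gives (-4*x) dx ∧ dy ∧ dz
Collecting like 3-forms: d(omega) = (-4*x) dx ∧ dy ∧ dz.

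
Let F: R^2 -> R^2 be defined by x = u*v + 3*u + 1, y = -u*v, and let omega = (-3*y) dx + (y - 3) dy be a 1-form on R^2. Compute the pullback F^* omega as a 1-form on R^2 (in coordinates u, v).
F^* omega = (v*(4*u*v + 9*u + 3)) du + (u*(4*u*v + 3)) dv

Using F^*(f dg) = (f ∘ F) d(g ∘ F), substitute each coordinate x_i by F_i(u, v) in f_i, and replace dx_i by d F_i = (∂F_i/∂u) du + (∂F_i/∂v) dv.
  For the x component: f_1(F) = 3*u*v; d F_1 = (v + 3) du + (u) dv
  For the y component: f_2(F) = -u*v - 3; d F_2 = (-v) du + (-u) dv
Combining and collecting du, dv coefficients:
  coeff of du: v*(4*u*v + 9*u + 3)
  coeff of dv: u*(4*u*v + 3)
F^* omega = (v*(4*u*v + 9*u + 3)) du + (u*(4*u*v + 3)) dv.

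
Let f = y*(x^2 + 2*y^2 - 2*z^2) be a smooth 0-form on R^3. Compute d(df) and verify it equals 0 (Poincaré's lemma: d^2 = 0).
d(df) = 0

Step 1: df = sum_i (∂f/∂x_i) dx_i = (2*x*y) dx + (x^2 + 6*y^2 - 2*z^2) dy + (-4*y*z) dz.
Step 2: Apply d again. Using the 1-form formula, the coefficient of dx ∧ dy in d(df) is ∂^2 f/∂x ∂y - ∂^2 f/∂y ∂x = (2*x) - (2*x) = 0 (equality of mixed partials for smooth f).
Similarly for dx ∧ dz and dy ∧ dz — all coefficients vanish. So d(df) = 0.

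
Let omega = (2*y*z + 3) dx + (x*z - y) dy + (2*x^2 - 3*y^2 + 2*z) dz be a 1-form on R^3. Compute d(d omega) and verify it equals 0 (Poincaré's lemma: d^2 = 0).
d(d omega) = 0

Step 1: d omega = sum_{i<j} (∂f_j/∂x_i - ∂f_i/∂x_j) dx_i ∧ dx_j:
  coeff of dx ∧ dy: -z
  coeff of dx ∧ dz: 4*x - 2*y
  coeff of dy ∧ dz: -x - 6*y
Step 2: Apply d again to each 2-form coefficient. The only possible 3-form in R^3 is dx ∧ dy ∧ dz, with coefficient
  ∂(coeff of dy∧dz)/∂x - ∂(coeff of dx∧dz)/∂y + ∂(coeff of dx∧dy)/∂z
  = ∂/∂x (-x - 6*y) - ∂/∂y (4*x - 2*y) + ∂/∂z (-z).
Each of these terms simplifies to sums of mixed partials that cancel in pairs. The result is 0 (by equality of mixed partials for smooth functions — Schwarz / Clairaut).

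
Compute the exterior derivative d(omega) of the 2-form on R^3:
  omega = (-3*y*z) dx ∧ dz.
d(omega) = (3*z) dx ∧ dy ∧ dz

For a 2-form omega = sum_{i<j} g_{ij} dx_i ∧ dx_j, the exterior derivative is
  d(omega) = sum_{i<j} d(g_{ij}) ∧ dx_i ∧ dx_j = sum_{i<j, k} (∂g_{ij}/∂x_k) dx_k ∧ dx_i ∧ dx_j.
Expand each term, using dx_k ∧ dx_i ∧ dx_j = sgn(permutation) dx_{(a)} ∧ dx_{(b)} ∧ dx_{(c)} with (a < b < c) sorted:
  d(-3*y*z) includes (∂/∂y)(-3*y*z) dy = (-3*z) dy, which multiplied by dx ∧ dz gives (3*z) dx ∧ dy ∧ dz
Collecting like 3-forms: d(omega) = (3*z) dx ∧ dy ∧ dz.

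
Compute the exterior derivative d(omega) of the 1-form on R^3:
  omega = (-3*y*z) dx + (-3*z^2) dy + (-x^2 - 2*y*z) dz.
d(omega) = (3*z) dx ∧ dy + (-2*x + 3*y) dx ∧ dz + (4*z) dy ∧ dz

For a 1-form omega = sum_i f_i dx_i, the exterior derivative is
  d(omega) = sum_{i < j} (∂f_j/∂x_i - ∂f_i/∂x_j) dx_i ∧ dx_j.
  coefficient of dx ∧ dy: ∂f_2/∂x - ∂f_1/∂y = ∂(-3*z^2)/∂x - ∂(-3*y*z)/∂y = 3*z
  coefficient of dx ∧ dz: ∂f_3/∂x - ∂f_1/∂z = ∂(-x^2 - 2*y*z)/∂x - ∂(-3*y*z)/∂z = -2*x + 3*y
  coefficient of dy ∧ dz: ∂f_3/∂y - ∂f_2/∂z = ∂(-x^2 - 2*y*z)/∂y - ∂(-3*z^2)/∂z = 4*z
Assembling: d(omega) = (3*z) dx ∧ dy + (-2*x + 3*y) dx ∧ dz + (4*z) dy ∧ dz.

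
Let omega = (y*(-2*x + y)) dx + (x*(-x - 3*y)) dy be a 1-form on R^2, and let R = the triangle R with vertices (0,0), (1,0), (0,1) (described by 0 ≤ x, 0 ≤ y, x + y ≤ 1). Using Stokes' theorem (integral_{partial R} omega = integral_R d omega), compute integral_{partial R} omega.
integral_(partial R) omega = -5/6

Stokes: integral_partial_R omega = integral_R d omega with d omega = (∂Q/∂x - ∂P/∂y) dx ∧ dy.
  ∂Q/∂x = -2*x - 3*y
  ∂P/∂y = -2*x + 2*y
  integrand = ∂Q/∂x - ∂P/∂y = -5*y.
Integrating over R: integral_0^1 integral_0^{1-x} (-5*y) dy dx = -5/6.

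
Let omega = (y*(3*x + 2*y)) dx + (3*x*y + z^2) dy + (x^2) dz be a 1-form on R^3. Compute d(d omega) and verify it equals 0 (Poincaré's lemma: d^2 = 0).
d(d omega) = 0

Step 1: d omega = sum_{i<j} (∂f_j/∂x_i - ∂f_i/∂x_j) dx_i ∧ dx_j:
  coeff of dx ∧ dy: -3*x - y
  coeff of dx ∧ dz: 2*x
  coeff of dy ∧ dz: -2*z
Step 2: Apply d again to each 2-form coefficient. The only possible 3-form in R^3 is dx ∧ dy ∧ dz, with coefficient
  ∂(coeff of dy∧dz)/∂x - ∂(coeff of dx∧dz)/∂y + ∂(coeff of dx∧dy)/∂z
  = ∂/∂x (-2*z) - ∂/∂y (2*x) + ∂/∂z (-3*x - y).
Each of these terms simplifies to sums of mixed partials that cancel in pairs. The result is 0 (by equality of mixed partials for smooth functions — Schwarz / Clairaut).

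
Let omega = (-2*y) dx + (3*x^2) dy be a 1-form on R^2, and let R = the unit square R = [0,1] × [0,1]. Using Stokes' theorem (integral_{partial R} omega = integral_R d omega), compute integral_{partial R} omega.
integral_(partial R) omega = 5

Stokes: integral_partial_R omega = integral_R d omega with d omega = (∂Q/∂x - ∂P/∂y) dx ∧ dy.
  ∂Q/∂x = 6*x
  ∂P/∂y = -2
  integrand = ∂Q/∂x - ∂P/∂y = 6*x + 2.
Integrating over R: integral_0^1 integral_0^1 (6*x + 2) dx dy = 5.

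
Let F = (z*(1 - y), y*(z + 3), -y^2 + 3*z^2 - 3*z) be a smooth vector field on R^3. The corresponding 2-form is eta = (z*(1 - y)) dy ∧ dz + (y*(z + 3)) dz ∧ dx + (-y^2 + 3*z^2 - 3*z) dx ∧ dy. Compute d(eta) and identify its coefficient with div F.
d(eta) = (7*z) dx ∧ dy ∧ dz; div F = 7*z

For a 2-form in R^3 of the form above, applying d gives a 3-form with coefficient ∂P/∂x + ∂Q/∂y + ∂R/∂z:
  ∂P/∂x = 0
  ∂Q/∂y = z + 3
  ∂R/∂z = 6*z - 3
Sum = 7*z, which is exactly div F.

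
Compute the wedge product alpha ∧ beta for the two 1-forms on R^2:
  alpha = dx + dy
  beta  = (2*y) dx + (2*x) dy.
alpha ∧ beta = (2*x - 2*y) dx ∧ dy

Distribute the wedge, using dx_i ∧ dx_j = -dx_j ∧ dx_i and dx_i ∧ dx_i = 0. For each pair (i, j) with i < j, the coefficient of dx_i ∧ dx_j in alpha ∧ beta is (alpha_i * beta_j - alpha_j * beta_i). Collecting: alpha ∧ beta = (2*x - 2*y) dx ∧ dy.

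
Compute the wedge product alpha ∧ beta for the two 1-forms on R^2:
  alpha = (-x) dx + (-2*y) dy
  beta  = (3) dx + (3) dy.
alpha ∧ beta = (-3*x + 6*y) dx ∧ dy

Distribute the wedge, using dx_i ∧ dx_j = -dx_j ∧ dx_i and dx_i ∧ dx_i = 0. For each pair (i, j) with i < j, the coefficient of dx_i ∧ dx_j in alpha ∧ beta is (alpha_i * beta_j - alpha_j * beta_i). Collecting: alpha ∧ beta = (-3*x + 6*y) dx ∧ dy.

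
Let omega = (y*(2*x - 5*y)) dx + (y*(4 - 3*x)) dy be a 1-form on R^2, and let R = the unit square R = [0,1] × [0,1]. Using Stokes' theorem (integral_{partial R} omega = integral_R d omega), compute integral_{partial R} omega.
integral_(partial R) omega = 5/2

Stokes: integral_partial_R omega = integral_R d omega with d omega = (∂Q/∂x - ∂P/∂y) dx ∧ dy.
  ∂Q/∂x = -3*y
  ∂P/∂y = 2*x - 10*y
  integrand = ∂Q/∂x - ∂P/∂y = -2*x + 7*y.
Integrating over R: integral_0^1 integral_0^1 (-2*x + 7*y) dx dy = 5/2.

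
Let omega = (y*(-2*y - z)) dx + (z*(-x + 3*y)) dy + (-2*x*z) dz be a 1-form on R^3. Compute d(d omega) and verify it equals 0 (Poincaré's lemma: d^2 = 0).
d(d omega) = 0

Step 1: d omega = sum_{i<j} (∂f_j/∂x_i - ∂f_i/∂x_j) dx_i ∧ dx_j:
  coeff of dx ∧ dy: 4*y
  coeff of dx ∧ dz: y - 2*z
  coeff of dy ∧ dz: x - 3*y
Step 2: Apply d again to each 2-form coefficient. The only possible 3-form in R^3 is dx ∧ dy ∧ dz, with coefficient
  ∂(coeff of dy∧dz)/∂x - ∂(coeff of dx∧dz)/∂y + ∂(coeff of dx∧dy)/∂z
  = ∂/∂x (x - 3*y) - ∂/∂y (y - 2*z) + ∂/∂z (4*y).
Each of these terms simplifies to sums of mixed partials that cancel in pairs. The result is 0 (by equality of mixed partials for smooth functions — Schwarz / Clairaut).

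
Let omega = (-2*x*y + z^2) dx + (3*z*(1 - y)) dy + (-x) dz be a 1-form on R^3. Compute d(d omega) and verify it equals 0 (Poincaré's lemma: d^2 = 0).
d(d omega) = 0

Step 1: d omega = sum_{i<j} (∂f_j/∂x_i - ∂f_i/∂x_j) dx_i ∧ dx_j:
  coeff of dx ∧ dy: 2*x
  coeff of dx ∧ dz: -2*z - 1
  coeff of dy ∧ dz: 3*y - 3
Step 2: Apply d again to each 2-form coefficient. The only possible 3-form in R^3 is dx ∧ dy ∧ dz, with coefficient
  ∂(coeff of dy∧dz)/∂x - ∂(coeff of dx∧dz)/∂y + ∂(coeff of dx∧dy)/∂z
  = ∂/∂x (3*y - 3) - ∂/∂y (-2*z - 1) + ∂/∂z (2*x).
Each of these terms simplifies to sums of mixed partials that cancel in pairs. The result is 0 (by equality of mixed partials for smooth functions — Schwarz / Clairaut).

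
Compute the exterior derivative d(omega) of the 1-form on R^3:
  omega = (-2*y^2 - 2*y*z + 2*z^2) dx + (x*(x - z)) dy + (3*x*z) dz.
d(omega) = (2*x + 4*y + z) dx ∧ dy + (2*y - z) dx ∧ dz + (x) dy ∧ dz

For a 1-form omega = sum_i f_i dx_i, the exterior derivative is
  d(omega) = sum_{i < j} (∂f_j/∂x_i - ∂f_i/∂x_j) dx_i ∧ dx_j.
  coefficient of dx ∧ dy: ∂f_2/∂x - ∂f_1/∂y = ∂(x*(x - z))/∂x - ∂(-2*y^2 - 2*y*z + 2*z^2)/∂y = 2*x + 4*y + z
  coefficient of dx ∧ dz: ∂f_3/∂x - ∂f_1/∂z = ∂(3*x*z)/∂x - ∂(-2*y^2 - 2*y*z + 2*z^2)/∂z = 2*y - z
  coefficient of dy ∧ dz: ∂f_3/∂y - ∂f_2/∂z = ∂(3*x*z)/∂y - ∂(x*(x - z))/∂z = x
Assembling: d(omega) = (2*x + 4*y + z) dx ∧ dy + (2*y - z) dx ∧ dz + (x) dy ∧ dz.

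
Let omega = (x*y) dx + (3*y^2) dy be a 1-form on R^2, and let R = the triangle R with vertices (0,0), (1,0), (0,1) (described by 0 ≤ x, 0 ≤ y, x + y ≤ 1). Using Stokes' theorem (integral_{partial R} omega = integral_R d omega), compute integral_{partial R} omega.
integral_(partial R) omega = -1/6

Stokes: integral_partial_R omega = integral_R d omega with d omega = (∂Q/∂x - ∂P/∂y) dx ∧ dy.
  ∂Q/∂x = 0
  ∂P/∂y = x
  integrand = ∂Q/∂x - ∂P/∂y = -x.
Integrating over R: integral_0^1 integral_0^{1-x} (-x) dy dx = -1/6.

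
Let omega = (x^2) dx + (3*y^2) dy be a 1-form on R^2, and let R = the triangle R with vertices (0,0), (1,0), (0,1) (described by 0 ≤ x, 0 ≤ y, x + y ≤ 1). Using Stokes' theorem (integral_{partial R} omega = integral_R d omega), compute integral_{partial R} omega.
integral_(partial R) omega = 0

Stokes: integral_partial_R omega = integral_R d omega with d omega = (∂Q/∂x - ∂P/∂y) dx ∧ dy.
  ∂Q/∂x = 0
  ∂P/∂y = 0
  integrand = ∂Q/∂x - ∂P/∂y = 0.
Integrating over R: integral_0^1 integral_0^{1-x} (0) dy dx = 0.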